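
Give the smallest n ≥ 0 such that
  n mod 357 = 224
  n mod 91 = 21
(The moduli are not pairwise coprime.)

1295

gcd(357, 91) = 7 and 7 | (21 − 224), so the pair is consistent; merging gives n ≡ 1295 (mod 4641), where 4641 = lcm(357, 91).
The solution is unique modulo lcm(357, 91) = 4641.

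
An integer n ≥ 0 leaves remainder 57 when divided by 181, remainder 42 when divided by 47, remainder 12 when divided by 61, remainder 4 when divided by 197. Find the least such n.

The moduli are pairwise coprime; M = 181·47·61·197 = 102228619.
M/181 = 564799; 564799 ≡ 79 (mod 181); 79·55 ≡ 1, so inverse 55.
M/47 = 2175077; 2175077 ≡ 11 (mod 47); 11·30 ≡ 1, so inverse 30.
M/61 = 1675879; 1675879 ≡ 26 (mod 61); 26·54 ≡ 1, so inverse 54.
M/197 = 518927; 518927 ≡ 29 (mod 197); 29·34 ≡ 1, so inverse 34.
n ≡ 57·564799·55 + 42·2175077·30 + 12·1675879·54 + 4·518927·34 = 5667785549.
5667785549 mod 102228619 = 45211504.

45211504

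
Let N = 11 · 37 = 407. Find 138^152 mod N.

322

Mod 11: 138 ≡ 6; by Fermat, exponent reduces to 152 mod 10 = 2; 6^2 ≡ 3 (mod 11).
Mod 37: 138 ≡ 27; by Fermat, exponent reduces to 152 mod 36 = 8; 27^8 ≡ 26 (mod 37).
Combine by CRT: x ≡ 3 (mod 11), x ≡ 26 (mod 37) ⇒ x ≡ 322 (mod 407).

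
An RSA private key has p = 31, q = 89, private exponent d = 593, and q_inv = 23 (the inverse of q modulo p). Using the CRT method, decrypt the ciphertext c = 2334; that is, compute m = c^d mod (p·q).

307

d_p = d mod (p−1) = 593 mod 30 = 23; d_q = d mod (q−1) = 65.
m₁ = c^(d_p) mod p: c ≡ 9 (mod 31), and 9^23 mod 31 = 28.
m₂ = c^(d_q) mod q: c ≡ 20 (mod 89), and 20^65 mod 89 = 40.
h = q_inv·(m₁ − m₂) mod p = 23·(28 − 40) mod 31 = 3.
m = m₂ + h·q = 40 + 3·89 = 307.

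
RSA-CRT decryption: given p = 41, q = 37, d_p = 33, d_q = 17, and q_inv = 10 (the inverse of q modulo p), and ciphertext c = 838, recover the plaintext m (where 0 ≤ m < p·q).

m₁ = c^(d_p) mod p: c ≡ 18 (mod 41), and 18^33 mod 41 = 10.
m₂ = c^(d_q) mod q: c ≡ 24 (mod 37), and 24^17 mod 37 = 20.
h = q_inv·(m₁ − m₂) mod p = 10·(10 − 20) mod 41 = 23.
m = m₂ + h·q = 20 + 23·37 = 871.

871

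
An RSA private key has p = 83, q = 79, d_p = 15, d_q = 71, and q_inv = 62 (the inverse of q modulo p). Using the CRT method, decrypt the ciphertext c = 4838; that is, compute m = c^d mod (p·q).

4618

m₁ = c^(d_p) mod p: c ≡ 24 (mod 83), and 24^15 mod 83 = 53.
m₂ = c^(d_q) mod q: c ≡ 19 (mod 79), and 19^71 mod 79 = 36.
h = q_inv·(m₁ − m₂) mod p = 62·(53 − 36) mod 83 = 58.
m = m₂ + h·q = 36 + 58·79 = 4618.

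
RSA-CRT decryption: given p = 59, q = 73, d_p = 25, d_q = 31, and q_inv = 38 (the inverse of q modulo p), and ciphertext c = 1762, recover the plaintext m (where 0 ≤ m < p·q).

2504

m₁ = c^(d_p) mod p: c ≡ 51 (mod 59), and 51^25 mod 59 = 26.
m₂ = c^(d_q) mod q: c ≡ 10 (mod 73), and 10^31 mod 73 = 22.
h = q_inv·(m₁ − m₂) mod p = 38·(26 − 22) mod 59 = 34.
m = m₂ + h·q = 22 + 34·73 = 2504.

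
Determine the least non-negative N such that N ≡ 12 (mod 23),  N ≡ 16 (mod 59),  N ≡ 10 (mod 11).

The moduli are pairwise coprime; M = 23·59·11 = 14927.
M/23 = 649; 649 ≡ 5 (mod 23); 5·14 ≡ 1, so inverse 14.
M/59 = 253; 253 ≡ 17 (mod 59); 17·7 ≡ 1, so inverse 7.
M/11 = 1357; 1357 ≡ 4 (mod 11); 4·3 ≡ 1, so inverse 3.
N ≡ 12·649·14 + 16·253·7 + 10·1357·3 = 178078.
178078 mod 14927 = 13881.

13881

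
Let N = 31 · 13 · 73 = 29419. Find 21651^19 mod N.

Mod 31: 21651 ≡ 13; 13^19 ≡ 21 (mod 31).
Mod 13: 21651 ≡ 6; by Fermat, exponent reduces to 19 mod 12 = 7; 6^7 ≡ 7 (mod 13).
Mod 73: 21651 ≡ 43; 43^19 ≡ 7 (mod 73).
Combine by CRT: x ≡ 21 (mod 31), x ≡ 7 (mod 13), x ≡ 7 (mod 73) ⇒ x ≡ 3803 (mod 29419).

3803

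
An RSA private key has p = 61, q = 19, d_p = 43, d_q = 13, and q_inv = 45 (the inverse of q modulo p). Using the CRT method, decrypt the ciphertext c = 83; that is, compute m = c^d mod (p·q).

1052

m₁ = c^(d_p) mod p: c ≡ 22 (mod 61), and 22^43 mod 61 = 15.
m₂ = c^(d_q) mod q: c ≡ 7 (mod 19), and 7^13 mod 19 = 7.
h = q_inv·(m₁ − m₂) mod p = 45·(15 − 7) mod 61 = 55.
m = m₂ + h·q = 7 + 55·19 = 1052.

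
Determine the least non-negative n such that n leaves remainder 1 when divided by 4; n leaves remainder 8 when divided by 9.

17

From n ≡ 1 (mod 4) write n = 1 + 4t. Substituting into n ≡ 8 (mod 9) gives 4t ≡ 7 (mod 9), and since 4⁻¹ ≡ 7 (mod 9), t ≡ 4. Hence n ≡ 1 + 4·4 = 17 (mod 36).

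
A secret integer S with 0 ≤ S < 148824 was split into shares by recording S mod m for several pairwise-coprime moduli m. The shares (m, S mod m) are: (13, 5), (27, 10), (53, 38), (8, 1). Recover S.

Combine the congruences pairwise.
From S ≡ 5 (mod 13) write S = 5 + 13t. Substituting into S ≡ 10 (mod 27) gives 13t ≡ 5 (mod 27), and since 13⁻¹ ≡ 25 (mod 27), t ≡ 17. Hence S ≡ 5 + 13·17 = 226 (mod 351).
From S ≡ 226 (mod 351) write S = 226 + 351t. Substituting into S ≡ 38 (mod 53) gives 351t ≡ 24 (mod 53), and since 33⁻¹ ≡ 45 (mod 53), t ≡ 20. Hence S ≡ 226 + 351·20 = 7246 (mod 18603).
From S ≡ 7246 (mod 18603) write S = 7246 + 18603t. Substituting into S ≡ 1 (mod 8) gives 18603t ≡ 3 (mod 8), and since 3⁻¹ ≡ 3 (mod 8), t ≡ 1. Hence S ≡ 7246 + 18603·1 = 25849 (mod 148824).

25849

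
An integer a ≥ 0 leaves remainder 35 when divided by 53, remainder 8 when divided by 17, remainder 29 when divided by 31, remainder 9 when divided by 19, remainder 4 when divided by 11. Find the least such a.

From a ≡ 35 (mod 53) write a = 35 + 53t. Substituting into a ≡ 8 (mod 17) gives 53t ≡ 7 (mod 17), and since 2⁻¹ ≡ 9 (mod 17), t ≡ 12. Hence a ≡ 35 + 53·12 = 671 (mod 901).
From a ≡ 671 (mod 901) write a = 671 + 901t. Substituting into a ≡ 29 (mod 31) gives 901t ≡ 9 (mod 31), and since 2⁻¹ ≡ 16 (mod 31), t ≡ 20. Hence a ≡ 671 + 901·20 = 18691 (mod 27931).
From a ≡ 18691 (mod 27931) write a = 18691 + 27931t. Substituting into a ≡ 9 (mod 19) gives 27931t ≡ 14 (mod 19), and since 1⁻¹ ≡ 1 (mod 19), t ≡ 14. Hence a ≡ 18691 + 27931·14 = 409725 (mod 530689).
From a ≡ 409725 (mod 530689) write a = 409725 + 530689t. Substituting into a ≡ 4 (mod 11) gives 530689t ≡ 7 (mod 11), and since 5⁻¹ ≡ 9 (mod 11), t ≡ 8. Hence a ≡ 409725 + 530689·8 = 4655237 (mod 5837579).

4655237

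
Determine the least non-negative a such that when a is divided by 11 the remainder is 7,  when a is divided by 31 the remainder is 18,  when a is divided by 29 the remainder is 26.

1041

The moduli are pairwise coprime; N = 11·31·29 = 9889.
N/11 = 899; 899 ≡ 8 (mod 11); 8·7 ≡ 1, so inverse 7.
N/31 = 319; 319 ≡ 9 (mod 31); 9·7 ≡ 1, so inverse 7.
N/29 = 341; 341 ≡ 22 (mod 29); 22·4 ≡ 1, so inverse 4.
a ≡ 7·899·7 + 18·319·7 + 26·341·4 = 119709.
119709 mod 9889 = 1041.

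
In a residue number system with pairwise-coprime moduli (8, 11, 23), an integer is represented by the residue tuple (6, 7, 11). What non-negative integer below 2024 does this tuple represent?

678

The moduli are pairwise coprime; N = 8·11·23 = 2024.
N/8 = 253; 253 ≡ 5 (mod 8); 5·5 ≡ 1, so inverse 5.
N/11 = 184; 184 ≡ 8 (mod 11); 8·7 ≡ 1, so inverse 7.
N/23 = 88; 88 ≡ 19 (mod 23); 19·17 ≡ 1, so inverse 17.
x ≡ 6·253·5 + 7·184·7 + 11·88·17 = 33062.
33062 mod 2024 = 678.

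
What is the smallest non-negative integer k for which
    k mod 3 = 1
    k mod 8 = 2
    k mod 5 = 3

The moduli are pairwise coprime; N = 3·8·5 = 120.
N/3 = 40; 40 ≡ 1 (mod 3), inverse 1.
N/8 = 15; 15 ≡ 7 (mod 8); 7·7 ≡ 1, so inverse 7.
N/5 = 24; 24 ≡ 4 (mod 5); 4·4 ≡ 1, so inverse 4.
k ≡ 1·40·1 + 2·15·7 + 3·24·4 = 538.
538 mod 120 = 58.

58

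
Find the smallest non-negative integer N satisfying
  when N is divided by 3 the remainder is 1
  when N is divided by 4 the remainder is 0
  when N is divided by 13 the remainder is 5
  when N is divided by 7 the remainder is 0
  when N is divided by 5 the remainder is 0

2800

From N ≡ 1 (mod 3) write N = 1 + 3t. Substituting into N ≡ 0 (mod 4) gives 3t ≡ 3 (mod 4), and since 3⁻¹ ≡ 3 (mod 4), t ≡ 1. Hence N ≡ 1 + 3·1 = 4 (mod 12).
From N ≡ 4 (mod 12) write N = 4 + 12t. Substituting into N ≡ 5 (mod 13) gives 12t ≡ 1 (mod 13), and since 12⁻¹ ≡ 12 (mod 13), t ≡ 12. Hence N ≡ 4 + 12·12 = 148 (mod 156).
From N ≡ 148 (mod 156) write N = 148 + 156t. Substituting into N ≡ 0 (mod 7) gives 156t ≡ 6 (mod 7), and since 2⁻¹ ≡ 4 (mod 7), t ≡ 3. Hence N ≡ 148 + 156·3 = 616 (mod 1092).
From N ≡ 616 (mod 1092) write N = 616 + 1092t. Substituting into N ≡ 0 (mod 5) gives 1092t ≡ 4 (mod 5), and since 2⁻¹ ≡ 3 (mod 5), t ≡ 2. Hence N ≡ 616 + 1092·2 = 2800 (mod 5460).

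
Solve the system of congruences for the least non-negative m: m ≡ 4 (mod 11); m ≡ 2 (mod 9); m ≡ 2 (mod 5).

From m ≡ 4 (mod 11) write m = 4 + 11t. Substituting into m ≡ 2 (mod 9) gives 11t ≡ 7 (mod 9), and since 2⁻¹ ≡ 5 (mod 9), t ≡ 8. Hence m ≡ 4 + 11·8 = 92 (mod 99).
From m ≡ 92 (mod 99) write m = 92 + 99t. Substituting into m ≡ 2 (mod 5) gives 99t ≡ 0 (mod 5), and since 4⁻¹ ≡ 4 (mod 5), t ≡ 0. Hence m ≡ 92 + 99·0 = 92 (mod 495).

92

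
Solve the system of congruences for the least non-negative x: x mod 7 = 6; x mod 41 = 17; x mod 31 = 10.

The moduli are pairwise coprime; N = 7·41·31 = 8897.
N/7 = 1271; 1271 ≡ 4 (mod 7); 4·2 ≡ 1, so inverse 2.
N/41 = 217; 217 ≡ 12 (mod 41); 12·24 ≡ 1, so inverse 24.
N/31 = 287; 287 ≡ 8 (mod 31); 8·4 ≡ 1, so inverse 4.
x ≡ 6·1271·2 + 17·217·24 + 10·287·4 = 115268.
115268 mod 8897 = 8504.

8504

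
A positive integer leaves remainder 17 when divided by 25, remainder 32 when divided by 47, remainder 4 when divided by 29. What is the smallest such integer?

The moduli are pairwise coprime; N = 25·47·29 = 34075.
N/25 = 1363; 1363 ≡ 13 (mod 25); 13·2 ≡ 1, so inverse 2.
N/47 = 725; 725 ≡ 20 (mod 47); 20·40 ≡ 1, so inverse 40.
N/29 = 1175; 1175 ≡ 15 (mod 29); 15·2 ≡ 1, so inverse 2.
a ≡ 17·1363·2 + 32·725·40 + 4·1175·2 = 983742.
983742 mod 34075 = 29642.

29642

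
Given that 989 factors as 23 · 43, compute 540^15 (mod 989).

907

Mod 23: 540 ≡ 11; 11^15 ≡ 10 (mod 23).
Mod 43: 540 ≡ 24; 24^15 ≡ 4 (mod 43).
Combine by CRT: x ≡ 10 (mod 23), x ≡ 4 (mod 43) ⇒ x ≡ 907 (mod 989).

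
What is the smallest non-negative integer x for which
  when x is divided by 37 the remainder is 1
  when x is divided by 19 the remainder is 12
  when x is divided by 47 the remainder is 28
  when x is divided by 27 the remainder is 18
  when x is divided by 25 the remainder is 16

Combine the congruences pairwise.
From x ≡ 1 (mod 37) write x = 1 + 37t. Substituting into x ≡ 12 (mod 19) gives 37t ≡ 11 (mod 19), and since 18⁻¹ ≡ 18 (mod 19), t ≡ 8. Hence x ≡ 1 + 37·8 = 297 (mod 703).
From x ≡ 297 (mod 703) write x = 297 + 703t. Substituting into x ≡ 28 (mod 47) gives 703t ≡ 13 (mod 47), and since 45⁻¹ ≡ 23 (mod 47), t ≡ 17. Hence x ≡ 297 + 703·17 = 12248 (mod 33041).
From x ≡ 12248 (mod 33041) write x = 12248 + 33041t. Substituting into x ≡ 18 (mod 27) gives 33041t ≡ 1 (mod 27), and since 20⁻¹ ≡ 23 (mod 27), t ≡ 23. Hence x ≡ 12248 + 33041·23 = 772191 (mod 892107).
From x ≡ 772191 (mod 892107) write x = 772191 + 892107t. Substituting into x ≡ 16 (mod 25) gives 892107t ≡ 0 (mod 25), and since 7⁻¹ ≡ 18 (mod 25), t ≡ 0. Hence x ≡ 772191 + 892107·0 = 772191 (mod 22302675).

772191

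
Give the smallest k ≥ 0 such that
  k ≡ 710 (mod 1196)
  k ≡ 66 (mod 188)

gcd(1196, 188) = 4 and 4 | (66 − 710), so the pair is consistent; merging gives k ≡ 38982 (mod 56212), where 56212 = lcm(1196, 188).
The solution is unique modulo lcm(1196, 188) = 56212.

38982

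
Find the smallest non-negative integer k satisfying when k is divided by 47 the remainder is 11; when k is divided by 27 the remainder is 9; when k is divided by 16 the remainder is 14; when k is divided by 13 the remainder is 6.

222462

Combine the congruences pairwise.
From k ≡ 11 (mod 47) write k = 11 + 47t. Substituting into k ≡ 9 (mod 27) gives 47t ≡ 25 (mod 27), and since 20⁻¹ ≡ 23 (mod 27), t ≡ 8. Hence k ≡ 11 + 47·8 = 387 (mod 1269).
From k ≡ 387 (mod 1269) write k = 387 + 1269t. Substituting into k ≡ 14 (mod 16) gives 1269t ≡ 11 (mod 16), and since 5⁻¹ ≡ 13 (mod 16), t ≡ 15. Hence k ≡ 387 + 1269·15 = 19422 (mod 20304).
From k ≡ 19422 (mod 20304) write k = 19422 + 20304t. Substituting into k ≡ 6 (mod 13) gives 20304t ≡ 6 (mod 13), and since 11⁻¹ ≡ 6 (mod 13), t ≡ 10. Hence k ≡ 19422 + 20304·10 = 222462 (mod 263952).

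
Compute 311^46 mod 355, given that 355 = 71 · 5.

Mod 71: 311 ≡ 27; 27^46 ≡ 8 (mod 71).
Mod 5: 311 ≡ 1; by Fermat, exponent reduces to 46 mod 4 = 2; 1^2 ≡ 1 (mod 5).
Combine by CRT: x ≡ 8 (mod 71), x ≡ 1 (mod 5) ⇒ x ≡ 221 (mod 355).

221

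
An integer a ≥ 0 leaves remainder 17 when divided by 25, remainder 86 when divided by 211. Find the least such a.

4517

From a ≡ 17 (mod 25) write a = 17 + 25t. Substituting into a ≡ 86 (mod 211) gives 25t ≡ 69 (mod 211), and since 25⁻¹ ≡ 76 (mod 211), t ≡ 180. Hence a ≡ 17 + 25·180 = 4517 (mod 5275).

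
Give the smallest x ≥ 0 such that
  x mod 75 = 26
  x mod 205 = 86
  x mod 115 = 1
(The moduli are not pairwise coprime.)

gcd(75, 205) = 5 and 5 | (86 − 26), so the pair is consistent; merging gives x ≡ 701 (mod 3075), where 3075 = lcm(75, 205).
gcd(3075, 115) = 5 and 5 | (1 − 701), so the pair is consistent; merging gives x ≡ 25301 (mod 70725), where 70725 = lcm(3075, 115).
The solution is unique modulo lcm(75, 205, 115) = 70725.

25301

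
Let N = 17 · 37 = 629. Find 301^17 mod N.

318

Mod 17: 301 ≡ 12; by Fermat, exponent reduces to 17 mod 16 = 1; 12^1 ≡ 12 (mod 17).
Mod 37: 301 ≡ 5; 5^17 ≡ 22 (mod 37).
Combine by CRT: x ≡ 12 (mod 17), x ≡ 22 (mod 37) ⇒ x ≡ 318 (mod 629).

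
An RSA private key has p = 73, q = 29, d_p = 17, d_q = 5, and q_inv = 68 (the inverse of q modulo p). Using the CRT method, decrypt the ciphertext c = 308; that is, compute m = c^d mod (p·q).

1784

m₁ = c^(d_p) mod p: c ≡ 16 (mod 73), and 16^17 mod 73 = 32.
m₂ = c^(d_q) mod q: c ≡ 18 (mod 29), and 18^5 mod 29 = 15.
h = q_inv·(m₁ − m₂) mod p = 68·(32 − 15) mod 73 = 61.
m = m₂ + h·q = 15 + 61·29 = 1784.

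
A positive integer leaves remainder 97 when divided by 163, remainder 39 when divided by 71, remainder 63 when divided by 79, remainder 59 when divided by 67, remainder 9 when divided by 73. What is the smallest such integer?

The moduli are pairwise coprime; M = 163·71·79·67·73 = 4471679897.
M/163 = 27433619; 27433619 ≡ 67 (mod 163); 67·73 ≡ 1, so inverse 73.
M/71 = 62981407; 62981407 ≡ 5 (mod 71); 5·57 ≡ 1, so inverse 57.
M/79 = 56603543; 56603543 ≡ 43 (mod 79); 43·68 ≡ 1, so inverse 68.
M/67 = 66741491; 66741491 ≡ 44 (mod 67); 44·32 ≡ 1, so inverse 32.
M/73 = 61255889; 61255889 ≡ 56 (mod 73); 56·30 ≡ 1, so inverse 30.
n ≡ 97·27433619·73 + 39·62981407·57 + 63·56603543·68 + 59·66741491·32 + 9·61255889·30 = 719301727150.
719301727150 mod 4471679897 = 3832943630.

3832943630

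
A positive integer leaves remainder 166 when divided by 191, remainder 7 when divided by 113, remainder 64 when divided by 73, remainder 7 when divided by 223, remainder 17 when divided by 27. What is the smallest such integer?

253300355

The moduli are pairwise coprime; N = 191·113·73·223·27 = 9486440739.
N/191 = 49667229; 49667229 ≡ 162 (mod 191); 162·79 ≡ 1, so inverse 79.
N/113 = 83950803; 83950803 ≡ 52 (mod 113); 52·50 ≡ 1, so inverse 50.
N/73 = 129951243; 129951243 ≡ 1 (mod 73), inverse 1.
N/223 = 42540093; 42540093 ≡ 167 (mod 223); 167·219 ≡ 1, so inverse 219.
N/27 = 351349657; 351349657 ≡ 7 (mod 27); 7·4 ≡ 1, so inverse 4.
m ≡ 166·49667229·79 + 7·83950803·50 + 64·129951243·1 + 7·42540093·219 + 17·351349657·4 = 778141440953.
778141440953 mod 9486440739 = 253300355.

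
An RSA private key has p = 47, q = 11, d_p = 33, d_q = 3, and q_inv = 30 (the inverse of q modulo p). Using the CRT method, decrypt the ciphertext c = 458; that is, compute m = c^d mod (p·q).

m₁ = c^(d_p) mod p: c ≡ 35 (mod 47), and 35^33 mod 47 = 39.
m₂ = c^(d_q) mod q: c ≡ 7 (mod 11), and 7^3 mod 11 = 2.
h = q_inv·(m₁ − m₂) mod p = 30·(39 − 2) mod 47 = 29.
m = m₂ + h·q = 2 + 29·11 = 321.

321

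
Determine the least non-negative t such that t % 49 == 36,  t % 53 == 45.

575

From t ≡ 36 (mod 49) write t = 36 + 49s. Substituting into t ≡ 45 (mod 53) gives 49s ≡ 9 (mod 53), and since 49⁻¹ ≡ 13 (mod 53), s ≡ 11. Hence t ≡ 36 + 49·11 = 575 (mod 2597).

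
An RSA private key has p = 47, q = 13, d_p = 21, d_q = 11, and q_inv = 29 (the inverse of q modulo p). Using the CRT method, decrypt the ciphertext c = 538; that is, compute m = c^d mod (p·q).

m₁ = c^(d_p) mod p: c ≡ 21 (mod 47), and 21^21 mod 47 = 34.
m₂ = c^(d_q) mod q: c ≡ 5 (mod 13), and 5^11 mod 13 = 8.
h = q_inv·(m₁ − m₂) mod p = 29·(34 − 8) mod 47 = 2.
m = m₂ + h·q = 8 + 2·13 = 34.

34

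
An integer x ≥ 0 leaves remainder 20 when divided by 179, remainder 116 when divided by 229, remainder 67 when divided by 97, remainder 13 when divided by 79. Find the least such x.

166401821

From x ≡ 20 (mod 179) write x = 20 + 179t. Substituting into x ≡ 116 (mod 229) gives 179t ≡ 96 (mod 229), and since 179⁻¹ ≡ 87 (mod 229), t ≡ 108. Hence x ≡ 20 + 179·108 = 19352 (mod 40991).
From x ≡ 19352 (mod 40991) write x = 19352 + 40991t. Substituting into x ≡ 67 (mod 97) gives 40991t ≡ 18 (mod 97), and since 57⁻¹ ≡ 80 (mod 97), t ≡ 82. Hence x ≡ 19352 + 40991·82 = 3380614 (mod 3976127).
From x ≡ 3380614 (mod 3976127) write x = 3380614 + 3976127t. Substituting into x ≡ 13 (mod 79) gives 3976127t ≡ 46 (mod 79), and since 57⁻¹ ≡ 61 (mod 79), t ≡ 41. Hence x ≡ 3380614 + 3976127·41 = 166401821 (mod 314114033).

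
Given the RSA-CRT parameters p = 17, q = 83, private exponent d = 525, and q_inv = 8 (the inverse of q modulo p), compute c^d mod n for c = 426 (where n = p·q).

d_p = d mod (p−1) = 525 mod 16 = 13; d_q = d mod (q−1) = 33.
m₁ = c^(d_p) mod p: c ≡ 1 (mod 17), and 1^13 mod 17 = 1.
m₂ = c^(d_q) mod q: c ≡ 11 (mod 83), and 11^33 mod 83 = 25.
h = q_inv·(m₁ − m₂) mod p = 8·(1 − 25) mod 17 = 12.
m = m₂ + h·q = 25 + 12·83 = 1021.

1021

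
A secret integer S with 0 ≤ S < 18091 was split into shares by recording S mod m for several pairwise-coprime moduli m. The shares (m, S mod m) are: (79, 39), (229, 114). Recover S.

9045

From S ≡ 39 (mod 79) write S = 39 + 79t. Substituting into S ≡ 114 (mod 229) gives 79t ≡ 75 (mod 229), and since 79⁻¹ ≡ 29 (mod 229), t ≡ 114. Hence S ≡ 39 + 79·114 = 9045 (mod 18091).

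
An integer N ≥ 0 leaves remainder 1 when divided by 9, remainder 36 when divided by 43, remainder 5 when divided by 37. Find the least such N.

4852

The moduli are pairwise coprime; M = 9·43·37 = 14319.
M/9 = 1591; 1591 ≡ 7 (mod 9); 7·4 ≡ 1, so inverse 4.
M/43 = 333; 333 ≡ 32 (mod 43); 32·39 ≡ 1, so inverse 39.
M/37 = 387; 387 ≡ 17 (mod 37); 17·24 ≡ 1, so inverse 24.
N ≡ 1·1591·4 + 36·333·39 + 5·387·24 = 520336.
520336 mod 14319 = 4852.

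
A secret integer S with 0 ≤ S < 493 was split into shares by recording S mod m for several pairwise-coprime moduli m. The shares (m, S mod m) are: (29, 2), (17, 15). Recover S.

From S ≡ 2 (mod 29) write S = 2 + 29t. Substituting into S ≡ 15 (mod 17) gives 29t ≡ 13 (mod 17), and since 12⁻¹ ≡ 10 (mod 17), t ≡ 11. Hence S ≡ 2 + 29·11 = 321 (mod 493).

321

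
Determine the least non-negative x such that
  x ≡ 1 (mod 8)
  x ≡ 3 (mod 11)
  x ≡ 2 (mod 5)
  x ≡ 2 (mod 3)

The moduli are pairwise coprime; N = 8·11·5·3 = 1320.
N/8 = 165; 165 ≡ 5 (mod 8); 5·5 ≡ 1, so inverse 5.
N/11 = 120; 120 ≡ 10 (mod 11); 10·10 ≡ 1, so inverse 10.
N/5 = 264; 264 ≡ 4 (mod 5); 4·4 ≡ 1, so inverse 4.
N/3 = 440; 440 ≡ 2 (mod 3); 2·2 ≡ 1, so inverse 2.
x ≡ 1·165·5 + 3·120·10 + 2·264·4 + 2·440·2 = 8297.
8297 mod 1320 = 377.

377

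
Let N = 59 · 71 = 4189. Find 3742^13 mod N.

135

Mod 59: 3742 ≡ 25; 25^13 ≡ 17 (mod 59).
Mod 71: 3742 ≡ 50; 50^13 ≡ 64 (mod 71).
Combine by CRT: x ≡ 17 (mod 59), x ≡ 64 (mod 71) ⇒ x ≡ 135 (mod 4189).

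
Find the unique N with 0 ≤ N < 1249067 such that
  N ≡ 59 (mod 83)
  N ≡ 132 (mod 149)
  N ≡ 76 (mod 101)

The moduli are pairwise coprime; M = 83·149·101 = 1249067.
M/83 = 15049; 15049 ≡ 26 (mod 83); 26·16 ≡ 1, so inverse 16.
M/149 = 8383; 8383 ≡ 39 (mod 149); 39·107 ≡ 1, so inverse 107.
M/101 = 12367; 12367 ≡ 45 (mod 101); 45·9 ≡ 1, so inverse 9.
N ≡ 59·15049·16 + 132·8383·107 + 76·12367·9 = 141066776.
141066776 mod 1249067 = 1171272.

1171272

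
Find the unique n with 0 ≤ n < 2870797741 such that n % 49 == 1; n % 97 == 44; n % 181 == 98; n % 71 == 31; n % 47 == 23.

From n ≡ 1 (mod 49) write n = 1 + 49t. Substituting into n ≡ 44 (mod 97) gives 49t ≡ 43 (mod 97), and since 49⁻¹ ≡ 2 (mod 97), t ≡ 86. Hence n ≡ 1 + 49·86 = 4215 (mod 4753).
From n ≡ 4215 (mod 4753) write n = 4215 + 4753t. Substituting into n ≡ 98 (mod 181) gives 4753t ≡ 46 (mod 181), and since 47⁻¹ ≡ 104 (mod 181), t ≡ 78. Hence n ≡ 4215 + 4753·78 = 374949 (mod 860293).
From n ≡ 374949 (mod 860293) write n = 374949 + 860293t. Substituting into n ≡ 31 (mod 71) gives 860293t ≡ 33 (mod 71), and since 57⁻¹ ≡ 5 (mod 71), t ≡ 23. Hence n ≡ 374949 + 860293·23 = 20161688 (mod 61080803).
From n ≡ 20161688 (mod 61080803) write n = 20161688 + 61080803t. Substituting into n ≡ 23 (mod 47) gives 61080803t ≡ 19 (mod 47), and since 26⁻¹ ≡ 38 (mod 47), t ≡ 17. Hence n ≡ 20161688 + 61080803·17 = 1058535339 (mod 2870797741).

1058535339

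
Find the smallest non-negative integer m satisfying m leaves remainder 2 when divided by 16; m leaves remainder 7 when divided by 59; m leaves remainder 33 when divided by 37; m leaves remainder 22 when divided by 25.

636322

The moduli are pairwise coprime; N = 16·59·37·25 = 873200.
N/16 = 54575; 54575 ≡ 15 (mod 16); 15·15 ≡ 1, so inverse 15.
N/59 = 14800; 14800 ≡ 50 (mod 59); 50·13 ≡ 1, so inverse 13.
N/37 = 23600; 23600 ≡ 31 (mod 37); 31·6 ≡ 1, so inverse 6.
N/25 = 34928; 34928 ≡ 3 (mod 25); 3·17 ≡ 1, so inverse 17.
m ≡ 2·54575·15 + 7·14800·13 + 33·23600·6 + 22·34928·17 = 20719922.
20719922 mod 873200 = 636322.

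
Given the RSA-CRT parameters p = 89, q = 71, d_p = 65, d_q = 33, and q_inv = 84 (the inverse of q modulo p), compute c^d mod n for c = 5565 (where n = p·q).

m₁ = c^(d_p) mod p: c ≡ 47 (mod 89), and 47^65 mod 89 = 53.
m₂ = c^(d_q) mod q: c ≡ 27 (mod 71), and 27^33 mod 71 = 15.
h = q_inv·(m₁ − m₂) mod p = 84·(53 − 15) mod 89 = 77.
m = m₂ + h·q = 15 + 77·71 = 5482.

5482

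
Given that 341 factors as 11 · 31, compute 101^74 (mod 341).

Mod 11: 101 ≡ 2; by Fermat, exponent reduces to 74 mod 10 = 4; 2^4 ≡ 5 (mod 11).
Mod 31: 101 ≡ 8; by Fermat, exponent reduces to 74 mod 30 = 14; 8^14 ≡ 4 (mod 31).
Combine by CRT: x ≡ 5 (mod 11), x ≡ 4 (mod 31) ⇒ x ≡ 159 (mod 341).

159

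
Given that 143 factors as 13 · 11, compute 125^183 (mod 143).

31

Mod 13: 125 ≡ 8; by Fermat, exponent reduces to 183 mod 12 = 3; 8^3 ≡ 5 (mod 13).
Mod 11: 125 ≡ 4; by Fermat, exponent reduces to 183 mod 10 = 3; 4^3 ≡ 9 (mod 11).
Combine by CRT: x ≡ 5 (mod 13), x ≡ 9 (mod 11) ⇒ x ≡ 31 (mod 143).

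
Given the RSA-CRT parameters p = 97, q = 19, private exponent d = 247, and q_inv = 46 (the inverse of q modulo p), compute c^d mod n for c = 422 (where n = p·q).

d_p = d mod (p−1) = 247 mod 96 = 55; d_q = d mod (q−1) = 13.
m₁ = c^(d_p) mod p: c ≡ 34 (mod 97), and 34^55 mod 97 = 45.
m₂ = c^(d_q) mod q: c ≡ 4 (mod 19), and 4^13 mod 19 = 9.
h = q_inv·(m₁ − m₂) mod p = 46·(45 − 9) mod 97 = 7.
m = m₂ + h·q = 9 + 7·19 = 142.

142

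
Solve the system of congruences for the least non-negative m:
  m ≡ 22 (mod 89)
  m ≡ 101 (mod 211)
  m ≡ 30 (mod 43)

564104

The moduli are pairwise coprime; N = 89·211·43 = 807497.
N/89 = 9073; 9073 ≡ 84 (mod 89); 84·71 ≡ 1, so inverse 71.
N/211 = 3827; 3827 ≡ 29 (mod 211); 29·131 ≡ 1, so inverse 131.
N/43 = 18779; 18779 ≡ 31 (mod 43); 31·25 ≡ 1, so inverse 25.
m ≡ 22·9073·71 + 101·3827·131 + 30·18779·25 = 78891313.
78891313 mod 807497 = 564104.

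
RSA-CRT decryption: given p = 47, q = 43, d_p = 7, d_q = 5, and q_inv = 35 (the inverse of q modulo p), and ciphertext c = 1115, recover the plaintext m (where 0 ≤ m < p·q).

1606

m₁ = c^(d_p) mod p: c ≡ 34 (mod 47), and 34^7 mod 47 = 8.
m₂ = c^(d_q) mod q: c ≡ 40 (mod 43), and 40^5 mod 43 = 15.
h = q_inv·(m₁ − m₂) mod p = 35·(8 − 15) mod 47 = 37.
m = m₂ + h·q = 15 + 37·43 = 1606.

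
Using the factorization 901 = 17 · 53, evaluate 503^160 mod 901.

Mod 17: 503 ≡ 10; since 16 | 160, by Fermat 10^160 ≡ 1 (mod 17).
Mod 53: 503 ≡ 26; by Fermat, exponent reduces to 160 mod 52 = 4; 26^4 ≡ 10 (mod 53).
Combine by CRT: x ≡ 1 (mod 17), x ≡ 10 (mod 53) ⇒ x ≡ 222 (mod 901).

222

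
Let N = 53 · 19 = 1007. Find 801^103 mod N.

698

Mod 53: 801 ≡ 6; by Fermat, exponent reduces to 103 mod 52 = 51; 6^51 ≡ 9 (mod 53).
Mod 19: 801 ≡ 3; by Fermat, exponent reduces to 103 mod 18 = 13; 3^13 ≡ 14 (mod 19).
Combine by CRT: x ≡ 9 (mod 53), x ≡ 14 (mod 19) ⇒ x ≡ 698 (mod 1007).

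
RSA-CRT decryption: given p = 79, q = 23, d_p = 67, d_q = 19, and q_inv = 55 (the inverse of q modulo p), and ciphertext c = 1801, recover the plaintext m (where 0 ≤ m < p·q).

195

m₁ = c^(d_p) mod p: c ≡ 63 (mod 79), and 63^67 mod 79 = 37.
m₂ = c^(d_q) mod q: c ≡ 7 (mod 23), and 7^19 mod 23 = 11.
h = q_inv·(m₁ − m₂) mod p = 55·(37 − 11) mod 79 = 8.
m = m₂ + h·q = 11 + 8·23 = 195.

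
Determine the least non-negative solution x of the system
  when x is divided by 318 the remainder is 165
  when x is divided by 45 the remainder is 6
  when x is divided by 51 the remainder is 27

gcd(318, 45) = 3 and 3 | (6 − 165), so the pair is consistent; merging gives x ≡ 2391 (mod 4770), where 4770 = lcm(318, 45).
gcd(4770, 51) = 3 and 3 | (27 − 2391), so the pair is consistent; merging gives x ≡ 26241 (mod 81090), where 81090 = lcm(4770, 51).
The solution is unique modulo lcm(318, 45, 51) = 81090.

26241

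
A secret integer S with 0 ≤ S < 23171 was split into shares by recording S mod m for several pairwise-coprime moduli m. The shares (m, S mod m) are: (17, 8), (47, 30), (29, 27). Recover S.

3884

From S ≡ 8 (mod 17) write S = 8 + 17t. Substituting into S ≡ 30 (mod 47) gives 17t ≡ 22 (mod 47), and since 17⁻¹ ≡ 36 (mod 47), t ≡ 40. Hence S ≡ 8 + 17·40 = 688 (mod 799).
From S ≡ 688 (mod 799) write S = 688 + 799t. Substituting into S ≡ 27 (mod 29) gives 799t ≡ 6 (mod 29), and since 16⁻¹ ≡ 20 (mod 29), t ≡ 4. Hence S ≡ 688 + 799·4 = 3884 (mod 23171).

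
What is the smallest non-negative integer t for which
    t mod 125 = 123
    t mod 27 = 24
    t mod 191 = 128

562623

The moduli are pairwise coprime; N = 125·27·191 = 644625.
N/125 = 5157; 5157 ≡ 32 (mod 125); 32·43 ≡ 1, so inverse 43.
N/27 = 23875; 23875 ≡ 7 (mod 27); 7·4 ≡ 1, so inverse 4.
N/191 = 3375; 3375 ≡ 128 (mod 191); 128·97 ≡ 1, so inverse 97.
t ≡ 123·5157·43 + 24·23875·4 + 128·3375·97 = 71471373.
71471373 mod 644625 = 562623.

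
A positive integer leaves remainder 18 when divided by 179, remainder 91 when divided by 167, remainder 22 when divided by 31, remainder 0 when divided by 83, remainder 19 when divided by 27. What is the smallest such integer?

Combine the congruences pairwise.
From N ≡ 18 (mod 179) write N = 18 + 179t. Substituting into N ≡ 91 (mod 167) gives 179t ≡ 73 (mod 167), and since 12⁻¹ ≡ 14 (mod 167), t ≡ 20. Hence N ≡ 18 + 179·20 = 3598 (mod 29893).
From N ≡ 3598 (mod 29893) write N = 3598 + 29893t. Substituting into N ≡ 22 (mod 31) gives 29893t ≡ 20 (mod 31), and since 9⁻¹ ≡ 7 (mod 31), t ≡ 16. Hence N ≡ 3598 + 29893·16 = 481886 (mod 926683).
From N ≡ 481886 (mod 926683) write N = 481886 + 926683t. Substituting into N ≡ 0 (mod 83) gives 926683t ≡ 12 (mod 83), and since 71⁻¹ ≡ 76 (mod 83), t ≡ 82. Hence N ≡ 481886 + 926683·82 = 76469892 (mod 76914689).
From N ≡ 76469892 (mod 76914689) write N = 76469892 + 76914689t. Substituting into N ≡ 19 (mod 27) gives 76914689t ≡ 13 (mod 27), and since 5⁻¹ ≡ 11 (mod 27), t ≡ 8. Hence N ≡ 76469892 + 76914689·8 = 691787404 (mod 2076696603).

691787404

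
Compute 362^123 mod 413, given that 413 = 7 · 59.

Mod 7: 362 ≡ 5; by Fermat, exponent reduces to 123 mod 6 = 3; 5^3 ≡ 6 (mod 7).
Mod 59: 362 ≡ 8; by Fermat, exponent reduces to 123 mod 58 = 7; 8^7 ≡ 56 (mod 59).
Combine by CRT: x ≡ 6 (mod 7), x ≡ 56 (mod 59) ⇒ x ≡ 174 (mod 413).

174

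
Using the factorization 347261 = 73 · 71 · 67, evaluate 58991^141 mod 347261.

171029

Mod 73: 58991 ≡ 7; by Fermat, exponent reduces to 141 mod 72 = 69; 7^69 ≡ 63 (mod 73).
Mod 71: 58991 ≡ 61; by Fermat, exponent reduces to 141 mod 70 = 1; 61^1 ≡ 61 (mod 71).
Mod 67: 58991 ≡ 31; by Fermat, exponent reduces to 141 mod 66 = 9; 31^9 ≡ 45 (mod 67).
Combine by CRT: x ≡ 63 (mod 73), x ≡ 61 (mod 71), x ≡ 45 (mod 67) ⇒ x ≡ 171029 (mod 347261).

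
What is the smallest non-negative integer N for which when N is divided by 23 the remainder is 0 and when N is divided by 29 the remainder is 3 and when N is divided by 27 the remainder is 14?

From N ≡ 0 (mod 23) write N = 0 + 23t. Substituting into N ≡ 3 (mod 29) gives 23t ≡ 3 (mod 29), and since 23⁻¹ ≡ 24 (mod 29), t ≡ 14. Hence N ≡ 0 + 23·14 = 322 (mod 667).
From N ≡ 322 (mod 667) write N = 322 + 667t. Substituting into N ≡ 14 (mod 27) gives 667t ≡ 16 (mod 27), and since 19⁻¹ ≡ 10 (mod 27), t ≡ 25. Hence N ≡ 322 + 667·25 = 16997 (mod 18009).

16997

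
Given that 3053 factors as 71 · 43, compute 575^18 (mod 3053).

Mod 71: 575 ≡ 7; 7^18 ≡ 8 (mod 71).
Mod 43: 575 ≡ 16; 16^18 ≡ 4 (mod 43).
Combine by CRT: x ≡ 8 (mod 71), x ≡ 4 (mod 43) ⇒ x ≡ 434 (mod 3053).

434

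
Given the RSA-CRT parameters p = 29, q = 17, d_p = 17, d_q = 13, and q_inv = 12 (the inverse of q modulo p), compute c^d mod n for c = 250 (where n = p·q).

m₁ = c^(d_p) mod p: c ≡ 18 (mod 29), and 18^17 mod 29 = 26.
m₂ = c^(d_q) mod q: c ≡ 12 (mod 17), and 12^13 mod 17 = 14.
h = q_inv·(m₁ − m₂) mod p = 12·(26 − 14) mod 29 = 28.
m = m₂ + h·q = 14 + 28·17 = 490.

490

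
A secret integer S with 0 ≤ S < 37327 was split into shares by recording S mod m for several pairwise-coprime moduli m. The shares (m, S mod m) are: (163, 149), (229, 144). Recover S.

10907

Combine the congruences pairwise.
From S ≡ 149 (mod 163) write S = 149 + 163t. Substituting into S ≡ 144 (mod 229) gives 163t ≡ 224 (mod 229), and since 163⁻¹ ≡ 170 (mod 229), t ≡ 66. Hence S ≡ 149 + 163·66 = 10907 (mod 37327).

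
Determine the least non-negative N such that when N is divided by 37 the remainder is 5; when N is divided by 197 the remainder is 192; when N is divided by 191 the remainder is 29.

628228

The moduli are pairwise coprime; M = 37·197·191 = 1392199.
M/37 = 37627; 37627 ≡ 35 (mod 37); 35·18 ≡ 1, so inverse 18.
M/197 = 7067; 7067 ≡ 172 (mod 197); 172·63 ≡ 1, so inverse 63.
M/191 = 7289; 7289 ≡ 31 (mod 191); 31·37 ≡ 1, so inverse 37.
N ≡ 5·37627·18 + 192·7067·63 + 29·7289·37 = 96689959.
96689959 mod 1392199 = 628228.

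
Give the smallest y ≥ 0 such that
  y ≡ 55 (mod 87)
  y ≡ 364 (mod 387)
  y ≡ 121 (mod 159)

Combine the congruences pairwise.
gcd(87, 387) = 3 and 3 | (364 − 55), so the pair is consistent; merging gives y ≡ 751 (mod 11223), where 11223 = lcm(87, 387).
gcd(11223, 159) = 3 and 3 | (121 − 751), so the pair is consistent; merging gives y ≡ 270103 (mod 594819), where 594819 = lcm(11223, 159).
The solution is unique modulo lcm(87, 387, 159) = 594819.

270103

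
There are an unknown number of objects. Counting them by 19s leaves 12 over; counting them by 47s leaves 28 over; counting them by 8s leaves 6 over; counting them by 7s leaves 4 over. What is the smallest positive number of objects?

10462

The moduli are pairwise coprime; M = 19·47·8·7 = 50008.
M/19 = 2632; 2632 ≡ 10 (mod 19); 10·2 ≡ 1, so inverse 2.
M/47 = 1064; 1064 ≡ 30 (mod 47); 30·11 ≡ 1, so inverse 11.
M/8 = 6251; 6251 ≡ 3 (mod 8); 3·3 ≡ 1, so inverse 3.
M/7 = 7144; 7144 ≡ 4 (mod 7); 4·2 ≡ 1, so inverse 2.
N ≡ 12·2632·2 + 28·1064·11 + 6·6251·3 + 4·7144·2 = 560550.
560550 mod 50008 = 10462.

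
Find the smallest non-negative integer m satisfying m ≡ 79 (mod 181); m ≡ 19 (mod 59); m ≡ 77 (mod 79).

680820

The moduli are pairwise coprime; N = 181·59·79 = 843641.
N/181 = 4661; 4661 ≡ 136 (mod 181); 136·4 ≡ 1, so inverse 4.
N/59 = 14299; 14299 ≡ 21 (mod 59); 21·45 ≡ 1, so inverse 45.
N/79 = 10679; 10679 ≡ 14 (mod 79); 14·17 ≡ 1, so inverse 17.
m ≡ 79·4661·4 + 19·14299·45 + 77·10679·17 = 27677332.
27677332 mod 843641 = 680820.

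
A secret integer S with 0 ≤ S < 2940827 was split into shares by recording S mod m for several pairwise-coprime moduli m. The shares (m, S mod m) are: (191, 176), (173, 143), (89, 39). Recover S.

1294010

The moduli are pairwise coprime; N = 191·173·89 = 2940827.
N/191 = 15397; 15397 ≡ 117 (mod 191); 117·80 ≡ 1, so inverse 80.
N/173 = 16999; 16999 ≡ 45 (mod 173); 45·50 ≡ 1, so inverse 50.
N/89 = 33043; 33043 ≡ 24 (mod 89); 24·26 ≡ 1, so inverse 26.
S ≡ 176·15397·80 + 143·16999·50 + 39·33043·26 = 371838212.
371838212 mod 2940827 = 1294010.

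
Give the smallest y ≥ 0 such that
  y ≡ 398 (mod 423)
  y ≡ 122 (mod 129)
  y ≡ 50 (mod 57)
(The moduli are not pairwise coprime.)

191171

Combine the congruences pairwise.
gcd(423, 129) = 3 and 3 | (122 − 398), so the pair is consistent; merging gives y ≡ 9281 (mod 18189), where 18189 = lcm(423, 129).
gcd(18189, 57) = 3 and 3 | (50 − 9281), so the pair is consistent; merging gives y ≡ 191171 (mod 345591), where 345591 = lcm(18189, 57).
The solution is unique modulo lcm(423, 129, 57) = 345591.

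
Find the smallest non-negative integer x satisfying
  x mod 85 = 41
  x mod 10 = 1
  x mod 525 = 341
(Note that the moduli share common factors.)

7691

gcd(85, 10) = 5 and 5 | (1 − 41), so the pair is consistent; merging gives x ≡ 41 (mod 170), where 170 = lcm(85, 10).
gcd(170, 525) = 5 and 5 | (341 − 41), so the pair is consistent; merging gives x ≡ 7691 (mod 17850), where 17850 = lcm(170, 525).
The solution is unique modulo lcm(85, 10, 525) = 17850.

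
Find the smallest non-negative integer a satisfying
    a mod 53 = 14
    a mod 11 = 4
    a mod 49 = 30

From a ≡ 14 (mod 53) write a = 14 + 53t. Substituting into a ≡ 4 (mod 11) gives 53t ≡ 1 (mod 11), and since 9⁻¹ ≡ 5 (mod 11), t ≡ 5. Hence a ≡ 14 + 53·5 = 279 (mod 583).
From a ≡ 279 (mod 583) write a = 279 + 583t. Substituting into a ≡ 30 (mod 49) gives 583t ≡ 45 (mod 49), and since 44⁻¹ ≡ 39 (mod 49), t ≡ 40. Hence a ≡ 279 + 583·40 = 23599 (mod 28567).

23599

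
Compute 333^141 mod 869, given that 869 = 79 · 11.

Mod 79: 333 ≡ 17; by Fermat, exponent reduces to 141 mod 78 = 63; 17^63 ≡ 41 (mod 79).
Mod 11: 333 ≡ 3; by Fermat, exponent reduces to 141 mod 10 = 1; 3^1 ≡ 3 (mod 11).
Combine by CRT: x ≡ 41 (mod 79), x ≡ 3 (mod 11) ⇒ x ≡ 278 (mod 869).

278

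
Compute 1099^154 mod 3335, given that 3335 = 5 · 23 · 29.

231

Mod 5: 1099 ≡ 4; by Fermat, exponent reduces to 154 mod 4 = 2; 4^2 ≡ 1 (mod 5).
Mod 23: 1099 ≡ 18; since 22 | 154, by Fermat 18^154 ≡ 1 (mod 23).
Mod 29: 1099 ≡ 26; by Fermat, exponent reduces to 154 mod 28 = 14; 26^14 ≡ 28 (mod 29).
Combine by CRT: x ≡ 1 (mod 5), x ≡ 1 (mod 23), x ≡ 28 (mod 29) ⇒ x ≡ 231 (mod 3335).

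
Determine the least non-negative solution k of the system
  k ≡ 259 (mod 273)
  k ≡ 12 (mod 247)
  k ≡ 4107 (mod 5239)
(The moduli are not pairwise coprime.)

gcd(273, 247) = 13 and 13 | (12 − 259), so the pair is consistent; merging gives k ≡ 259 (mod 5187), where 5187 = lcm(273, 247).
gcd(5187, 5239) = 13 and 13 | (4107 − 259), so the pair is consistent; merging gives k ≡ 1706782 (mod 2090361), where 2090361 = lcm(5187, 5239).
The solution is unique modulo lcm(273, 247, 5239) = 2090361.

1706782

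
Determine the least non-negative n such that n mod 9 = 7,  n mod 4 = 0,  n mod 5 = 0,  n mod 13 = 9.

From n ≡ 7 (mod 9) write n = 7 + 9t. Substituting into n ≡ 0 (mod 4) gives 9t ≡ 1 (mod 4), and since 1⁻¹ ≡ 1 (mod 4), t ≡ 1. Hence n ≡ 7 + 9·1 = 16 (mod 36).
From n ≡ 16 (mod 36) write n = 16 + 36t. Substituting into n ≡ 0 (mod 5) gives 36t ≡ 4 (mod 5), and since 1⁻¹ ≡ 1 (mod 5), t ≡ 4. Hence n ≡ 16 + 36·4 = 160 (mod 180).
From n ≡ 160 (mod 180) write n = 160 + 180t. Substituting into n ≡ 9 (mod 13) gives 180t ≡ 5 (mod 13), and since 11⁻¹ ≡ 6 (mod 13), t ≡ 4. Hence n ≡ 160 + 180·4 = 880 (mod 2340).

880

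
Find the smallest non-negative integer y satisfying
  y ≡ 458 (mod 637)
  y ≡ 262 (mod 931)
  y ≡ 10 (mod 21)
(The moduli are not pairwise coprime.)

17020

Combine the congruences pairwise.
gcd(637, 931) = 49 and 49 | (262 − 458), so the pair is consistent; merging gives y ≡ 4917 (mod 12103), where 12103 = lcm(637, 931).
gcd(12103, 21) = 7 and 7 | (10 − 4917), so the pair is consistent; merging gives y ≡ 17020 (mod 36309), where 36309 = lcm(12103, 21).
The solution is unique modulo lcm(637, 931, 21) = 36309.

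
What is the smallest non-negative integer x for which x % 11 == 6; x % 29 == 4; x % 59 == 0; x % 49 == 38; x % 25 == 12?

11277437

The moduli are pairwise coprime; N = 11·29·59·49·25 = 23055725.
N/11 = 2095975; 2095975 ≡ 2 (mod 11); 2·6 ≡ 1, so inverse 6.
N/29 = 795025; 795025 ≡ 19 (mod 29); 19·26 ≡ 1, so inverse 26.
N/59 = 390775; 390775 ≡ 18 (mod 59); 18·23 ≡ 1, so inverse 23.
N/49 = 470525; 470525 ≡ 27 (mod 49); 27·20 ≡ 1, so inverse 20.
N/25 = 922229; 922229 ≡ 4 (mod 25); 4·19 ≡ 1, so inverse 19.
x ≡ 6·2095975·6 + 4·795025·26 + 0·390775·23 + 38·470525·20 + 12·922229·19 = 726004912.
726004912 mod 23055725 = 11277437.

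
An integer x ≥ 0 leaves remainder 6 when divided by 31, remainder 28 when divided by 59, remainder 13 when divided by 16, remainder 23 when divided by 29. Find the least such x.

369309

The moduli are pairwise coprime; N = 31·59·16·29 = 848656.
N/31 = 27376; 27376 ≡ 3 (mod 31); 3·21 ≡ 1, so inverse 21.
N/59 = 14384; 14384 ≡ 47 (mod 59); 47·54 ≡ 1, so inverse 54.
N/16 = 53041; 53041 ≡ 1 (mod 16), inverse 1.
N/29 = 29264; 29264 ≡ 3 (mod 29); 3·10 ≡ 1, so inverse 10.
x ≡ 6·27376·21 + 28·14384·54 + 13·53041·1 + 23·29264·10 = 32618237.
32618237 mod 848656 = 369309.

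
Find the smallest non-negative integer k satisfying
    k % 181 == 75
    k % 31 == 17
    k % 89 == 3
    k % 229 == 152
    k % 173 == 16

The moduli are pairwise coprime; N = 181·31·89·229·173 = 19783897843.
N/181 = 109303303; 109303303 ≡ 118 (mod 181); 118·158 ≡ 1, so inverse 158.
N/31 = 638190253; 638190253 ≡ 11 (mod 31); 11·17 ≡ 1, so inverse 17.
N/89 = 222290987; 222290987 ≡ 48 (mod 89); 48·13 ≡ 1, so inverse 13.
N/229 = 86392567; 86392567 ≡ 27 (mod 229); 27·17 ≡ 1, so inverse 17.
N/173 = 114357791; 114357791 ≡ 120 (mod 173); 120·62 ≡ 1, so inverse 62.
k ≡ 75·109303303·158 + 17·638190253·17 + 3·222290987·13 + 152·86392567·17 + 16·114357791·62 = 1825031793960.
1825031793960 mod 19783897843 = 4913192404.

4913192404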